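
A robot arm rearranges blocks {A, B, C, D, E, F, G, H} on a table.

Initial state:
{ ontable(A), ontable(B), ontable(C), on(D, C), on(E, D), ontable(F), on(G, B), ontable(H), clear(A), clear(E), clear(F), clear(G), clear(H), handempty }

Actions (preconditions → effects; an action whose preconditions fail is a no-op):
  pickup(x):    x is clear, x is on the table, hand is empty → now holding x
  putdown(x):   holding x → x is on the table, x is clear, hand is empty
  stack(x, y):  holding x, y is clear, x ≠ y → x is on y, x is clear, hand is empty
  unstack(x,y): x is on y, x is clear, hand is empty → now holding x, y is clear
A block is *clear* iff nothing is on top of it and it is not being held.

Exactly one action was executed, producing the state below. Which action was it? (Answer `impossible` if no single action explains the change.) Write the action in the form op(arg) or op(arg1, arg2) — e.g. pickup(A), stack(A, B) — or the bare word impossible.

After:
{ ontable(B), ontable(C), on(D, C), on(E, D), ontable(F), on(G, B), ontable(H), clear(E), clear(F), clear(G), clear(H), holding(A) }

target: towers=[B/G; C/D/E; F; H] holding=A
     unstack(G, B) → towers=[A; B; C/D/E; F; H] holding=G
         pickup(A) → towers=[B/G; C/D/E; F; H] holding=A  ← match
     unstack(E, D) → towers=[A; B/G; C/D; F; H] holding=E
         pickup(H) → towers=[A; B/G; C/D/E; F] holding=H
         pickup(F) → towers=[A; B/G; C/D/E; H] holding=F

pickup(A)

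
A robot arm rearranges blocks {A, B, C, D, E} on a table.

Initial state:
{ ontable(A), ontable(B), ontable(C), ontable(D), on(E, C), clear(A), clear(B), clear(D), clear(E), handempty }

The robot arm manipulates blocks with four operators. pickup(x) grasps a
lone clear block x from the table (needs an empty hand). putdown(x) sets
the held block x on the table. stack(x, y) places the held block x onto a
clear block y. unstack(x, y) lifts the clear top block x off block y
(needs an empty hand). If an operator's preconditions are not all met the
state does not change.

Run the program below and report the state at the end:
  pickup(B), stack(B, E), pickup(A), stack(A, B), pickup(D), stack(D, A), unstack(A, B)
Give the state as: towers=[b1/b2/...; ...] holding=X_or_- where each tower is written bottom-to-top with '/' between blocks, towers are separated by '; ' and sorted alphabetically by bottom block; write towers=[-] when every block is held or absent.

towers=[C/E/B/A/D] holding=-

step 1 (pickup(B)): towers=[A; C/E; D] holding=B
step 2 (stack(B, E)): towers=[A; C/E/B; D] holding=-
step 3 (pickup(A)): towers=[C/E/B; D] holding=A
step 4 (stack(A, B)): towers=[C/E/B/A; D] holding=-
step 5 (pickup(D)): towers=[C/E/B/A] holding=D
step 6 (stack(D, A)): towers=[C/E/B/A/D] holding=-
step 7 (unstack(A, B)) [no-op]: towers=[C/E/B/A/D] holding=-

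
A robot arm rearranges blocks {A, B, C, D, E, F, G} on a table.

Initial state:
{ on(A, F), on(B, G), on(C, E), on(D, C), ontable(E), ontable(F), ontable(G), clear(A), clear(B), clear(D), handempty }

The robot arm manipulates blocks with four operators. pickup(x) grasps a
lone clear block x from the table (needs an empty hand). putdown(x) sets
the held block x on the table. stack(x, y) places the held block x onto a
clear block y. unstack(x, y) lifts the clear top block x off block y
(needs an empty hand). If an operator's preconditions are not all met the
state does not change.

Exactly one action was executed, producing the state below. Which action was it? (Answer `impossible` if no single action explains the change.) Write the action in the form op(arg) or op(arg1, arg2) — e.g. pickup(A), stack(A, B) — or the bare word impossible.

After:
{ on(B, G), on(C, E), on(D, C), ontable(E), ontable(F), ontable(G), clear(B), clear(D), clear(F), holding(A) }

target: towers=[E/C/D; F; G/B] holding=A
     unstack(B, G) → towers=[E/C/D; F/A; G] holding=B
     unstack(D, C) → towers=[E/C; F/A; G/B] holding=D
     unstack(A, F) → towers=[E/C/D; F; G/B] holding=A  ← match

unstack(A, F)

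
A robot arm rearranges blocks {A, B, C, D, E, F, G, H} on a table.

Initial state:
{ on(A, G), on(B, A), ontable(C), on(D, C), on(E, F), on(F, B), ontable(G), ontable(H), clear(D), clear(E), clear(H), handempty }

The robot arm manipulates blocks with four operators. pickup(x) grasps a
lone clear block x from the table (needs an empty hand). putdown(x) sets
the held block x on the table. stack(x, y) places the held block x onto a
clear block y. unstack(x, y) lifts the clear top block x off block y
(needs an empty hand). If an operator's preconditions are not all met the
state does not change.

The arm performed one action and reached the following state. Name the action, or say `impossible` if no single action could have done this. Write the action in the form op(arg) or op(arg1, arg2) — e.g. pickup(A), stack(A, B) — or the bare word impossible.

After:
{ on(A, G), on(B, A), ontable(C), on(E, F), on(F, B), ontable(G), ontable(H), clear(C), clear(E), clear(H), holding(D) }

unstack(D, C)

target: towers=[C; G/A/B/F/E; H] holding=D
     unstack(E, F) → towers=[C/D; G/A/B/F; H] holding=E
         pickup(H) → towers=[C/D; G/A/B/F/E] holding=H
     unstack(D, C) → towers=[C; G/A/B/F/E; H] holding=D  ← match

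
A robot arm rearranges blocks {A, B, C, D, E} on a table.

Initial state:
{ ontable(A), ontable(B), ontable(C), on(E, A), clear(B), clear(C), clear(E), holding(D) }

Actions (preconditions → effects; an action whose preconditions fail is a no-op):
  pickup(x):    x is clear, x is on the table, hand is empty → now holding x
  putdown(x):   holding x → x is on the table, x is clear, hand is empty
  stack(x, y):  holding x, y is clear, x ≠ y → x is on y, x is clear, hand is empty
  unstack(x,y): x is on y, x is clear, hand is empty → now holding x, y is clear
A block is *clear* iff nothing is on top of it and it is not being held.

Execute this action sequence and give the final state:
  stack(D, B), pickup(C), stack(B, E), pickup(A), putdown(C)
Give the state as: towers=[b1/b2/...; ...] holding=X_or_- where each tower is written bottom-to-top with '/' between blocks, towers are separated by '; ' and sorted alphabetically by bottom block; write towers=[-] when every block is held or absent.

step 1 (stack(D, B)): towers=[A/E; B/D; C] holding=-
step 2 (pickup(C)): towers=[A/E; B/D] holding=C
step 3 (stack(B, E)) [no-op]: towers=[A/E; B/D] holding=C
step 4 (pickup(A)) [no-op]: towers=[A/E; B/D] holding=C
step 5 (putdown(C)): towers=[A/E; B/D; C] holding=-

towers=[A/E; B/D; C] holding=-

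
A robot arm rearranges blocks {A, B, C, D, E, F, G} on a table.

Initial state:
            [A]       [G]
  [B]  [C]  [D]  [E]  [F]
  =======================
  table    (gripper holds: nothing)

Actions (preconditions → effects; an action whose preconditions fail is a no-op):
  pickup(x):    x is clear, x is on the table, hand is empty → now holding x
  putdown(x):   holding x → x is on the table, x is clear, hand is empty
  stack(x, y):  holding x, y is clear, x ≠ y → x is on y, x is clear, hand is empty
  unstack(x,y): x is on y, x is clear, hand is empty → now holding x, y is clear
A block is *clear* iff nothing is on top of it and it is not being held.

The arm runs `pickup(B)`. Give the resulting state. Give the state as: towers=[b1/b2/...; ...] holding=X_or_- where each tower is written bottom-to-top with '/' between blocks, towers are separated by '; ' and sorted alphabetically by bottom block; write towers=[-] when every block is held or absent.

before: towers=[B; C; D/A; E; F/G] holding=-
pre[pickup(B)]: clear(B) yes, ontable(B) yes, handempty yes
all met → apply pickup(B)
after:  towers=[C; D/A; E; F/G] holding=B

towers=[C; D/A; E; F/G] holding=B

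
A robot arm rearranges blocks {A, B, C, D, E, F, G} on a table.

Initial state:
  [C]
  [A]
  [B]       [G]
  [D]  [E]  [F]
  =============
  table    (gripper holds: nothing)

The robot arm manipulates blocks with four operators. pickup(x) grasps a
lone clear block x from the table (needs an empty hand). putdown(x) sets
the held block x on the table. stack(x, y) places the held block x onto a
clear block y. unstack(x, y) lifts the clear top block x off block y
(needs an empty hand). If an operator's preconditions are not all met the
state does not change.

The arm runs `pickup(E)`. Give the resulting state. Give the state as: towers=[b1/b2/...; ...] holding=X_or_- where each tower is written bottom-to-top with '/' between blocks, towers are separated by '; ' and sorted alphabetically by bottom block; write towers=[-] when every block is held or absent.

towers=[D/B/A/C; F/G] holding=E

before: towers=[D/B/A/C; E; F/G] holding=-
pre[pickup(E)]: clear(E) ✓, ontable(E) ✓, handempty ✓
all met → apply pickup(E)
after:  towers=[D/B/A/C; F/G] holding=E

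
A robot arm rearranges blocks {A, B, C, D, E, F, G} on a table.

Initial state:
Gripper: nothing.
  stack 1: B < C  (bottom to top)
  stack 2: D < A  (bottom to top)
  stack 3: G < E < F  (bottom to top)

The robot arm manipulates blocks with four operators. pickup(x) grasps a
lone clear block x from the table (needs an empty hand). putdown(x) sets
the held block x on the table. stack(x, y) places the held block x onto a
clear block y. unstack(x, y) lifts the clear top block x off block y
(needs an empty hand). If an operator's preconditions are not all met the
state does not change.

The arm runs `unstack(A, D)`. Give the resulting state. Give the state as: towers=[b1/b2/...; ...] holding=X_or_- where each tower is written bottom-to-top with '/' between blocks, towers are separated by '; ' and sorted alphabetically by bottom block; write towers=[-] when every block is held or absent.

before: towers=[B/C; D/A; G/E/F] holding=-
pre[unstack(A, D)]: on(A,D) ✓, clear(A) ✓, handempty ✓
all met → apply unstack(A, D)
after:  towers=[B/C; D; G/E/F] holding=A

towers=[B/C; D; G/E/F] holding=A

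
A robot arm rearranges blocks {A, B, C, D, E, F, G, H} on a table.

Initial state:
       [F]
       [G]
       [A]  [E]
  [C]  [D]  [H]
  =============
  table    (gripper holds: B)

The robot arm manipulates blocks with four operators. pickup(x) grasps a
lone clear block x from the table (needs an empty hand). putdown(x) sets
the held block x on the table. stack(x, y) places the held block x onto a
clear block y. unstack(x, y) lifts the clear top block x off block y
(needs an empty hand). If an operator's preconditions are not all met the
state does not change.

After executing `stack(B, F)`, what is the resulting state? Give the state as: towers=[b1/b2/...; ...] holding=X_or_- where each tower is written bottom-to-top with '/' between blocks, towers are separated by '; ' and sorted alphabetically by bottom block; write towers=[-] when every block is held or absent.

towers=[C; D/A/G/F/B; H/E] holding=-

before: towers=[C; D/A/G/F; H/E] holding=B
pre[stack(B, F)]: holding(B) ok, clear(F) ok, B≠F ok
all met → apply stack(B, F)
after:  towers=[C; D/A/G/F/B; H/E] holding=-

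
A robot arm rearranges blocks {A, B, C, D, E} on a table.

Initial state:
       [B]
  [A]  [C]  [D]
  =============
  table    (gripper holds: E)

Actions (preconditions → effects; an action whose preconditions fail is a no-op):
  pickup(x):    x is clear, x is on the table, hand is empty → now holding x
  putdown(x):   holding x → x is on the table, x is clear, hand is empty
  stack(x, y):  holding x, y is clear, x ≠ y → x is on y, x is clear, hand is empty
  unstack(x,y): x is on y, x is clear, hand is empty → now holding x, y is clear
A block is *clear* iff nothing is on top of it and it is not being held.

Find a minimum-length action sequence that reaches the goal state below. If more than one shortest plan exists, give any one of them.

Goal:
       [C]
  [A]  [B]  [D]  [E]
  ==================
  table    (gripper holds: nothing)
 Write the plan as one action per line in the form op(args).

putdown(E)
unstack(B, C)
putdown(B)
pickup(C)
stack(C, B)

step 1 (putdown(E)): towers=[A; C/B; D; E] holding=-
step 2 (unstack(B, C)): towers=[A; C; D; E] holding=B
step 3 (putdown(B)): towers=[A; B; C; D; E] holding=-
step 4 (pickup(C)): towers=[A; B; D; E] holding=C
step 5 (stack(C, B)): towers=[A; B/C; D; E] holding=-
goal check: towers=[A; B/C; D; E] holding=- — reached (length 5, optimal by BFS)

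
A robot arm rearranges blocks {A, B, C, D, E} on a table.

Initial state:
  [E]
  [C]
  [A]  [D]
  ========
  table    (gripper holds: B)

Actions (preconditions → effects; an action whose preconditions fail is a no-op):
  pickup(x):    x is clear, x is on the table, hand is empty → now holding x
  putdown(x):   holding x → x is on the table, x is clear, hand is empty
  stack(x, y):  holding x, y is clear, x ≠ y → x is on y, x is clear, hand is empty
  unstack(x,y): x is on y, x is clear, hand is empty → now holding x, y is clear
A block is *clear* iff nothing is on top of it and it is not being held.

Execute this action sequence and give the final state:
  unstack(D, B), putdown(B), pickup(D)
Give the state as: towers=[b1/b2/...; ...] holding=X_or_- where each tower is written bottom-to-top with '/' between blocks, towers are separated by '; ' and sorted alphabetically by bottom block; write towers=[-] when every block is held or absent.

towers=[A/C/E; B] holding=D

step 1 (unstack(D, B)) [no-op]: towers=[A/C/E; D] holding=B
step 2 (putdown(B)): towers=[A/C/E; B; D] holding=-
step 3 (pickup(D)): towers=[A/C/E; B] holding=D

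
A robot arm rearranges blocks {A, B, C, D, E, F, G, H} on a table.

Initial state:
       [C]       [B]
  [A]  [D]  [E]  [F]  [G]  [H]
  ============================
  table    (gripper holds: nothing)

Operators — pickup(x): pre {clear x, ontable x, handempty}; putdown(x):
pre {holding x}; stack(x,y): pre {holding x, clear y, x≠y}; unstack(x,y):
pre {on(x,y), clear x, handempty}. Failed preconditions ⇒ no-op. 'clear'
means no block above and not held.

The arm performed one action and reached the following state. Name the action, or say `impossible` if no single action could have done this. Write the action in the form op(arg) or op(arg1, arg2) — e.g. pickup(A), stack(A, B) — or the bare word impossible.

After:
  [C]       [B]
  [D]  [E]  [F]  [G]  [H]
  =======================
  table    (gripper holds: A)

pickup(A)

target: towers=[D/C; E; F/B; G; H] holding=A
         pickup(G) → towers=[A; D/C; E; F/B; H] holding=G
         pickup(A) → towers=[D/C; E; F/B; G; H] holding=A  ← match
         pickup(E) → towers=[A; D/C; F/B; G; H] holding=E
         pickup(H) → towers=[A; D/C; E; F/B; G] holding=H
     unstack(B, F) → towers=[A; D/C; E; F; G; H] holding=B
     unstack(C, D) → towers=[A; D; E; F/B; G; H] holding=C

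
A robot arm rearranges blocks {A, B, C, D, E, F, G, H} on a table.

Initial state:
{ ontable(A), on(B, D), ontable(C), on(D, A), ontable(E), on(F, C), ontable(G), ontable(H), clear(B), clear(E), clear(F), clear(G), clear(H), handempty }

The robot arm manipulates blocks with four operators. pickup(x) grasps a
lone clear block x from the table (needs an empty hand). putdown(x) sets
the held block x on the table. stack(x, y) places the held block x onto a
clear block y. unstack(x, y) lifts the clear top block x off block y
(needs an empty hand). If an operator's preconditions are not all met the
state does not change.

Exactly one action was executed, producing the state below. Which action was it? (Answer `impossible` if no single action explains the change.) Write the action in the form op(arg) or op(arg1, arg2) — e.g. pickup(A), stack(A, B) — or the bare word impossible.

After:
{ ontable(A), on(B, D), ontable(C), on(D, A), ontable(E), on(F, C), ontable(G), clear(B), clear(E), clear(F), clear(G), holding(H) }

target: towers=[A/D/B; C/F; E; G] holding=H
         pickup(G) → towers=[A/D/B; C/F; E; H] holding=G
         pickup(E) → towers=[A/D/B; C/F; G; H] holding=E
         pickup(H) → towers=[A/D/B; C/F; E; G] holding=H  ← match
     unstack(B, D) → towers=[A/D; C/F; E; G; H] holding=B
     unstack(F, C) → towers=[A/D/B; C; E; G; H] holding=F

pickup(H)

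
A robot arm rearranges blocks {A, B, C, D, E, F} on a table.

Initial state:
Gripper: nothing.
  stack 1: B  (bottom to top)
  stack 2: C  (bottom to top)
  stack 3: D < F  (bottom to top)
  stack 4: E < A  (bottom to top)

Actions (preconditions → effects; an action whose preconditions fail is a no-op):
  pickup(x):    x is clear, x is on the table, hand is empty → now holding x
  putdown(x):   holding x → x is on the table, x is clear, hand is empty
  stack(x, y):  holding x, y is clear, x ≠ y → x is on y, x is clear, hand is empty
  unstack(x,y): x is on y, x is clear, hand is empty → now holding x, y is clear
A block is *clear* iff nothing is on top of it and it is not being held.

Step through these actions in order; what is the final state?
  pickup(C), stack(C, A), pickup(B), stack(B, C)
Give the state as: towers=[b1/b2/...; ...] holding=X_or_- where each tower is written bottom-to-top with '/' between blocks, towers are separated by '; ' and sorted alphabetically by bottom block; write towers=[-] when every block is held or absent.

step 1 (pickup(C)): towers=[B; D/F; E/A] holding=C
step 2 (stack(C, A)): towers=[B; D/F; E/A/C] holding=-
step 3 (pickup(B)): towers=[D/F; E/A/C] holding=B
step 4 (stack(B, C)): towers=[D/F; E/A/C/B] holding=-

towers=[D/F; E/A/C/B] holding=-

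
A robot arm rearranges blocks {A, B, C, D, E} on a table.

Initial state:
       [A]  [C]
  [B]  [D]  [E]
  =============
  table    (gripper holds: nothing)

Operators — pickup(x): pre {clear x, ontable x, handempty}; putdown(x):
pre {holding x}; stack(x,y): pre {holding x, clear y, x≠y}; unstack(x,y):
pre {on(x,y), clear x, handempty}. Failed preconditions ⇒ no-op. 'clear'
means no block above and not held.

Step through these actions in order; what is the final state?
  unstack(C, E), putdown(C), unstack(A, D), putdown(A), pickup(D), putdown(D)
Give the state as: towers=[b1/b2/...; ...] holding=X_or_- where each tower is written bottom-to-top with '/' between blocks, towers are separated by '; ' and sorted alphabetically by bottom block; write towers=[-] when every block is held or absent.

towers=[A; B; C; D; E] holding=-

step 1 (unstack(C, E)): towers=[B; D/A; E] holding=C
step 2 (putdown(C)): towers=[B; C; D/A; E] holding=-
step 3 (unstack(A, D)): towers=[B; C; D; E] holding=A
step 4 (putdown(A)): towers=[A; B; C; D; E] holding=-
step 5 (pickup(D)): towers=[A; B; C; E] holding=D
step 6 (putdown(D)): towers=[A; B; C; D; E] holding=-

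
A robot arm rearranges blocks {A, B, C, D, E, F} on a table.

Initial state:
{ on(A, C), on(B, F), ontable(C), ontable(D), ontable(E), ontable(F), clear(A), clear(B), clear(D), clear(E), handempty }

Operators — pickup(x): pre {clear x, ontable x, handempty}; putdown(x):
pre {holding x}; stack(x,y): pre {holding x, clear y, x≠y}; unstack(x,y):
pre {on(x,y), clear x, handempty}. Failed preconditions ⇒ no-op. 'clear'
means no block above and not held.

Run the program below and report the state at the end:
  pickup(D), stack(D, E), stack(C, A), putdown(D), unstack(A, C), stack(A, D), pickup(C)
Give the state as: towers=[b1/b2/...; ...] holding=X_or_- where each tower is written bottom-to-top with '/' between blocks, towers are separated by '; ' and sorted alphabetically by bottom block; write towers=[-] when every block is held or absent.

towers=[E/D/A; F/B] holding=C

step 1 (pickup(D)): towers=[C/A; E; F/B] holding=D
step 2 (stack(D, E)): towers=[C/A; E/D; F/B] holding=-
step 3 (stack(C, A)) [no-op]: towers=[C/A; E/D; F/B] holding=-
step 4 (putdown(D)) [no-op]: towers=[C/A; E/D; F/B] holding=-
step 5 (unstack(A, C)): towers=[C; E/D; F/B] holding=A
step 6 (stack(A, D)): towers=[C; E/D/A; F/B] holding=-
step 7 (pickup(C)): towers=[E/D/A; F/B] holding=C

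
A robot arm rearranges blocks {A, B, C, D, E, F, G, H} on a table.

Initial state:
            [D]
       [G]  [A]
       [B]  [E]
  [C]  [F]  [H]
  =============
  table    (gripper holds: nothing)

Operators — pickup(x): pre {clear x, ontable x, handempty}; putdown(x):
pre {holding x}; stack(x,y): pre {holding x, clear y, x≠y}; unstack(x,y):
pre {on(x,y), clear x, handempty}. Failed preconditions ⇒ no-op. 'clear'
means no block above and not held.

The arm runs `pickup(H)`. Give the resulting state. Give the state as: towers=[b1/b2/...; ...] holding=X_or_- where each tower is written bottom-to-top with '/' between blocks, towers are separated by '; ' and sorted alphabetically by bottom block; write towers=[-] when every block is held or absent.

before: towers=[C; F/B/G; H/E/A/D] holding=-
pre[pickup(H)]: clear(H) fail, ontable(H) ok, handempty ok
clear(H) unmet → pickup(H) is a no-op
after:  towers=[C; F/B/G; H/E/A/D] holding=-

towers=[C; F/B/G; H/E/A/D] holding=-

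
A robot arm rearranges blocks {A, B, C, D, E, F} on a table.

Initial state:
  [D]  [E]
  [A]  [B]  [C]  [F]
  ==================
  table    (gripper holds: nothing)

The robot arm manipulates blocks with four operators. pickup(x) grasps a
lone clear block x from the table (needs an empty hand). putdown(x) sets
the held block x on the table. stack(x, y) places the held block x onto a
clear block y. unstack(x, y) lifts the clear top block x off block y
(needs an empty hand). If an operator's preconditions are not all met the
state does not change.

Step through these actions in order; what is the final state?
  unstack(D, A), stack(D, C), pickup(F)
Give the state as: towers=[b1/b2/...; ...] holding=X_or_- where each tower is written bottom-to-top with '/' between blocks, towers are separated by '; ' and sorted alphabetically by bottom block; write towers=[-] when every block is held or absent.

step 1 (unstack(D, A)): towers=[A; B/E; C; F] holding=D
step 2 (stack(D, C)): towers=[A; B/E; C/D; F] holding=-
step 3 (pickup(F)): towers=[A; B/E; C/D] holding=F

towers=[A; B/E; C/D] holding=F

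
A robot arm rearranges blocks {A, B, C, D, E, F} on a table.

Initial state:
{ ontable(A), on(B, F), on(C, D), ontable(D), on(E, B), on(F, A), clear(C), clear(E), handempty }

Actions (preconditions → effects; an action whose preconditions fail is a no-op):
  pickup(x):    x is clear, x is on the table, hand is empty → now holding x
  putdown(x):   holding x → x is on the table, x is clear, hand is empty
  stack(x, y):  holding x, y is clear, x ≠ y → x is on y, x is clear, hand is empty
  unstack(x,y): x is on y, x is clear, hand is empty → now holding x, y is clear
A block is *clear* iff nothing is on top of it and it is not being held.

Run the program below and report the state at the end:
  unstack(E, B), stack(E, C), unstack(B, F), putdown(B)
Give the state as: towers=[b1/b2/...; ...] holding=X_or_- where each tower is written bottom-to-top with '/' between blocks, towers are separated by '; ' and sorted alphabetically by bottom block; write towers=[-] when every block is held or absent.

step 1 (unstack(E, B)): towers=[A/F/B; D/C] holding=E
step 2 (stack(E, C)): towers=[A/F/B; D/C/E] holding=-
step 3 (unstack(B, F)): towers=[A/F; D/C/E] holding=B
step 4 (putdown(B)): towers=[A/F; B; D/C/E] holding=-

towers=[A/F; B; D/C/E] holding=-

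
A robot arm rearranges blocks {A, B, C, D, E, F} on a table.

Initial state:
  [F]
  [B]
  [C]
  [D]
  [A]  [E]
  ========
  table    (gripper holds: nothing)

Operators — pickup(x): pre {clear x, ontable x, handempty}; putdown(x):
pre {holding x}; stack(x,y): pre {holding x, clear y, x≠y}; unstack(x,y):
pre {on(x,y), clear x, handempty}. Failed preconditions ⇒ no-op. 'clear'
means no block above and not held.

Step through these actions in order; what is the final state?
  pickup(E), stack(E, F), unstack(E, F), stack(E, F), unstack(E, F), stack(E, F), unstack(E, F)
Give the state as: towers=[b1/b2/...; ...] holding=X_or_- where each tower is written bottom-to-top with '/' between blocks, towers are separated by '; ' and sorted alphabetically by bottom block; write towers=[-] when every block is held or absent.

towers=[A/D/C/B/F] holding=E

step 1 (pickup(E)): towers=[A/D/C/B/F] holding=E
step 2 (stack(E, F)): towers=[A/D/C/B/F/E] holding=-
step 3 (unstack(E, F)): towers=[A/D/C/B/F] holding=E
step 4 (stack(E, F)): towers=[A/D/C/B/F/E] holding=-
step 5 (unstack(E, F)): towers=[A/D/C/B/F] holding=E
step 6 (stack(E, F)): towers=[A/D/C/B/F/E] holding=-
step 7 (unstack(E, F)): towers=[A/D/C/B/F] holding=E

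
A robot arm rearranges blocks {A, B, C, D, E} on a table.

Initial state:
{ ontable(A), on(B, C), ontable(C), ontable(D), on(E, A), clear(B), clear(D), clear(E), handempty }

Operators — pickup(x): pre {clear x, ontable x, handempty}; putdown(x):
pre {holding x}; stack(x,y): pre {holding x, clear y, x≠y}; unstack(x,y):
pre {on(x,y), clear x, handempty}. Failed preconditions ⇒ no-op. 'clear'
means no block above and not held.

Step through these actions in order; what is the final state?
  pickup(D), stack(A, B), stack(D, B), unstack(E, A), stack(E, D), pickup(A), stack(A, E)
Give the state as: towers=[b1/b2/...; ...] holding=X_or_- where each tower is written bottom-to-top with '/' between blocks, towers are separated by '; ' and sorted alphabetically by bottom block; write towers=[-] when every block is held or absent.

step 1 (pickup(D)): towers=[A/E; C/B] holding=D
step 2 (stack(A, B)) [no-op]: towers=[A/E; C/B] holding=D
step 3 (stack(D, B)): towers=[A/E; C/B/D] holding=-
step 4 (unstack(E, A)): towers=[A; C/B/D] holding=E
step 5 (stack(E, D)): towers=[A; C/B/D/E] holding=-
step 6 (pickup(A)): towers=[C/B/D/E] holding=A
step 7 (stack(A, E)): towers=[C/B/D/E/A] holding=-

towers=[C/B/D/E/A] holding=-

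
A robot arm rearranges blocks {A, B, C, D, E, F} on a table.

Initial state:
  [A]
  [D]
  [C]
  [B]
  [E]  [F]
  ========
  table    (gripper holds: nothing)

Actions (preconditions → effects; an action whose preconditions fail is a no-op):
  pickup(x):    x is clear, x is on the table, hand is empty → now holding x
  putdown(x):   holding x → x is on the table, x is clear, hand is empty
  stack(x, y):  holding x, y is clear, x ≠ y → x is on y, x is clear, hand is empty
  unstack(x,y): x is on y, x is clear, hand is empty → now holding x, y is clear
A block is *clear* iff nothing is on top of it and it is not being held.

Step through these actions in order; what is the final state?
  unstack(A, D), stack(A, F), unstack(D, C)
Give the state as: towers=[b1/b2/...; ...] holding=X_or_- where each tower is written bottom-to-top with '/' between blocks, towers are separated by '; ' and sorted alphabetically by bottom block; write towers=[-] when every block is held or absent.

towers=[E/B/C; F/A] holding=D

step 1 (unstack(A, D)): towers=[E/B/C/D; F] holding=A
step 2 (stack(A, F)): towers=[E/B/C/D; F/A] holding=-
step 3 (unstack(D, C)): towers=[E/B/C; F/A] holding=D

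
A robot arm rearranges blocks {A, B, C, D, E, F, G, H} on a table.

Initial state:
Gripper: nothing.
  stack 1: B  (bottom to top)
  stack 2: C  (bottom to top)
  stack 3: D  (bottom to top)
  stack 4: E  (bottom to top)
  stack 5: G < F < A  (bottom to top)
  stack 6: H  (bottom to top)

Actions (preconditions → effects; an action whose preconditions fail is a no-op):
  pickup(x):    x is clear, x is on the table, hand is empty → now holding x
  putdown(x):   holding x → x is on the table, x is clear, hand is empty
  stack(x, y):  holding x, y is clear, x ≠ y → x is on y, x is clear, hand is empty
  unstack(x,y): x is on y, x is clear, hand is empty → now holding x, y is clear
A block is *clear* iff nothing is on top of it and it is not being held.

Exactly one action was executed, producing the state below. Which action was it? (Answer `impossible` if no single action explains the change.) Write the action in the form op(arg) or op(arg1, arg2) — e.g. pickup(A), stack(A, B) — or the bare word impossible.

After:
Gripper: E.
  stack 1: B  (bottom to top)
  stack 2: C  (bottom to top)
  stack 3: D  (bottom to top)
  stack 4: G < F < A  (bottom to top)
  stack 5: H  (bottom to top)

pickup(E)

target: towers=[B; C; D; G/F/A; H] holding=E
     unstack(A, F) → towers=[B; C; D; E; G/F; H] holding=A
         pickup(E) → towers=[B; C; D; G/F/A; H] holding=E  ← match
         pickup(H) → towers=[B; C; D; E; G/F/A] holding=H
         pickup(B) → towers=[C; D; E; G/F/A; H] holding=B
         pickup(D) → towers=[B; C; E; G/F/A; H] holding=D
         pickup(C) → towers=[B; D; E; G/F/A; H] holding=C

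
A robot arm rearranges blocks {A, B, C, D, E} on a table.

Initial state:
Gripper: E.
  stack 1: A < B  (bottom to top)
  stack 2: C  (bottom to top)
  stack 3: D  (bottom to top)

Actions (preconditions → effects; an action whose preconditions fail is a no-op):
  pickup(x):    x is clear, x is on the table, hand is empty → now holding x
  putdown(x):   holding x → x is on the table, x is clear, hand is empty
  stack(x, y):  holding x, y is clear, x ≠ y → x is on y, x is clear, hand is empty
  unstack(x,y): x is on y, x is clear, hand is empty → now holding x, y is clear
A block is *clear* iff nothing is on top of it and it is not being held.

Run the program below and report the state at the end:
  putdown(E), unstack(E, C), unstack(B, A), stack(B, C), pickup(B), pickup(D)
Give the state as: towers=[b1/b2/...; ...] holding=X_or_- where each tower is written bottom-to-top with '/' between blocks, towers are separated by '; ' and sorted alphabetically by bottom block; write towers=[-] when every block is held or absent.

towers=[A; C/B; E] holding=D

step 1 (putdown(E)): towers=[A/B; C; D; E] holding=-
step 2 (unstack(E, C)) [no-op]: towers=[A/B; C; D; E] holding=-
step 3 (unstack(B, A)): towers=[A; C; D; E] holding=B
step 4 (stack(B, C)): towers=[A; C/B; D; E] holding=-
step 5 (pickup(B)) [no-op]: towers=[A; C/B; D; E] holding=-
step 6 (pickup(D)): towers=[A; C/B; E] holding=D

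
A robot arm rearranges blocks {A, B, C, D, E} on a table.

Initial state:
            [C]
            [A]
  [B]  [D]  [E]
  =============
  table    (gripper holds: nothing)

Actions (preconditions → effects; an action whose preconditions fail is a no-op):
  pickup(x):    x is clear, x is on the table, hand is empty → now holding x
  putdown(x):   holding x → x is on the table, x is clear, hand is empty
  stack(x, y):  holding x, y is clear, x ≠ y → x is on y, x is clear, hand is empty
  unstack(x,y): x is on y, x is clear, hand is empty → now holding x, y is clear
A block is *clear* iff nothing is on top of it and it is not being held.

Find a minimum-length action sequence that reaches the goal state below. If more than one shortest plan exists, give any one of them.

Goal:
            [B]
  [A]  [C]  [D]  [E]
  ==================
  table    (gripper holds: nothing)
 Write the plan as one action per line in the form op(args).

pickup(B)
stack(B, D)
unstack(C, A)
putdown(C)
unstack(A, E)
putdown(A)

step 1 (pickup(B)): towers=[D; E/A/C] holding=B
step 2 (stack(B, D)): towers=[D/B; E/A/C] holding=-
step 3 (unstack(C, A)): towers=[D/B; E/A] holding=C
step 4 (putdown(C)): towers=[C; D/B; E/A] holding=-
step 5 (unstack(A, E)): towers=[C; D/B; E] holding=A
step 6 (putdown(A)): towers=[A; C; D/B; E] holding=-
goal check: towers=[A; C; D/B; E] holding=- — reached (length 6, optimal by BFS)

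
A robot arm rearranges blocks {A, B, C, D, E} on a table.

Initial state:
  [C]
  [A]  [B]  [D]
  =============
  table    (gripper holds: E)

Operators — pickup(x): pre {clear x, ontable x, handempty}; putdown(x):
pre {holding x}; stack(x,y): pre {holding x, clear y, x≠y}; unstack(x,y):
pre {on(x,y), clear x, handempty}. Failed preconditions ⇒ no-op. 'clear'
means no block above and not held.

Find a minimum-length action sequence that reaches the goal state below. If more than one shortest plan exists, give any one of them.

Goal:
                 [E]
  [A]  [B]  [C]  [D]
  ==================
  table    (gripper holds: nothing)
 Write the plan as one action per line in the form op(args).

stack(E, D)
unstack(C, A)
putdown(C)

step 1 (stack(E, D)): towers=[A/C; B; D/E] holding=-
step 2 (unstack(C, A)): towers=[A; B; D/E] holding=C
step 3 (putdown(C)): towers=[A; B; C; D/E] holding=-
goal check: towers=[A; B; C; D/E] holding=- — reached (length 3, optimal by BFS)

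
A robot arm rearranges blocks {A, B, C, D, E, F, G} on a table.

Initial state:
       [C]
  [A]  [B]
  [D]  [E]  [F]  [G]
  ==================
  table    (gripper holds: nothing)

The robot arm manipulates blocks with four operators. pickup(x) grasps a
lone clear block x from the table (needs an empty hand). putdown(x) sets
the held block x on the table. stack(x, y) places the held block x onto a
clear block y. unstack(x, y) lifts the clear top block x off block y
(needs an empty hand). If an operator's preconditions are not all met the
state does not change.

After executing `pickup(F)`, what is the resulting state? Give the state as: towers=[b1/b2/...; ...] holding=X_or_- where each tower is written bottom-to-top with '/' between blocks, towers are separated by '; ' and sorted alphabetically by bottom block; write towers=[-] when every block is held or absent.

before: towers=[D/A; E/B/C; F; G] holding=-
pre[pickup(F)]: clear(F) ✓, ontable(F) ✓, handempty ✓
all met → apply pickup(F)
after:  towers=[D/A; E/B/C; G] holding=F

towers=[D/A; E/B/C; G] holding=F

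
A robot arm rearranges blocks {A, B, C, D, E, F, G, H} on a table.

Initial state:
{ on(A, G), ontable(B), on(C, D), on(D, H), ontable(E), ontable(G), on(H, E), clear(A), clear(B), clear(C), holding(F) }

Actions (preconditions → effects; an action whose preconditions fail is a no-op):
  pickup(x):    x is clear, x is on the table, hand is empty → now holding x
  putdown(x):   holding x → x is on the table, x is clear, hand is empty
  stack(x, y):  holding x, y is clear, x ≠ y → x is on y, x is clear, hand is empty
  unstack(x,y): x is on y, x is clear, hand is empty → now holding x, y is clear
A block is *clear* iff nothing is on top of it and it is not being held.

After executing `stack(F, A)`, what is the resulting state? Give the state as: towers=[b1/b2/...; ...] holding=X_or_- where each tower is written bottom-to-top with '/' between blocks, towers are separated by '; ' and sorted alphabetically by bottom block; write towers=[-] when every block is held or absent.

towers=[B; E/H/D/C; G/A/F] holding=-

before: towers=[B; E/H/D/C; G/A] holding=F
pre[stack(F, A)]: holding(F) ok, clear(A) ok, F≠A ok
all met → apply stack(F, A)
after:  towers=[B; E/H/D/C; G/A/F] holding=-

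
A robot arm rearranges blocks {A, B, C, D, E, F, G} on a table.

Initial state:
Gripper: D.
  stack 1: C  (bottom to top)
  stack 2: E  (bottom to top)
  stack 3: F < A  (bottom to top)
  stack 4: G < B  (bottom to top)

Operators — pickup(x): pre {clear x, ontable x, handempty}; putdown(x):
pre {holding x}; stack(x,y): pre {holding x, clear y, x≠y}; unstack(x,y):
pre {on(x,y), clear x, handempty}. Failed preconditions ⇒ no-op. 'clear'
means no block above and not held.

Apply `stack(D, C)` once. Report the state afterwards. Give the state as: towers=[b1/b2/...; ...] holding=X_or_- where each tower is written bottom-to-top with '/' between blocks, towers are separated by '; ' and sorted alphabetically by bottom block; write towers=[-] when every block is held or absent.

before: towers=[C; E; F/A; G/B] holding=D
pre[stack(D, C)]: holding(D) ✓, clear(C) ✓, D≠C ✓
all met → apply stack(D, C)
after:  towers=[C/D; E; F/A; G/B] holding=-

towers=[C/D; E; F/A; G/B] holding=-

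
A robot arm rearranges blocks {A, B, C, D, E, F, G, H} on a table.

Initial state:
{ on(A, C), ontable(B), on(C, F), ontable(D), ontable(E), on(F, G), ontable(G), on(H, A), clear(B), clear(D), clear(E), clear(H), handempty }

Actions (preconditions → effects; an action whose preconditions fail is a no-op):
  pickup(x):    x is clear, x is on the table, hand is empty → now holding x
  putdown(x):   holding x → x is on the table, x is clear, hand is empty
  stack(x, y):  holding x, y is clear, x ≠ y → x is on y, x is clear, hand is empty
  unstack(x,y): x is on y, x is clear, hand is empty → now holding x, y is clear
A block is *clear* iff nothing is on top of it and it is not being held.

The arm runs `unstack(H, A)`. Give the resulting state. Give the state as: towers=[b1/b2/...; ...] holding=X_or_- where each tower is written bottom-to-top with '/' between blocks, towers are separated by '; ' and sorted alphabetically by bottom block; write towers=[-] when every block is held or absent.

towers=[B; D; E; G/F/C/A] holding=H

before: towers=[B; D; E; G/F/C/A/H] holding=-
pre[unstack(H, A)]: on(H,A) ok, clear(H) ok, handempty ok
all met → apply unstack(H, A)
after:  towers=[B; D; E; G/F/C/A] holding=H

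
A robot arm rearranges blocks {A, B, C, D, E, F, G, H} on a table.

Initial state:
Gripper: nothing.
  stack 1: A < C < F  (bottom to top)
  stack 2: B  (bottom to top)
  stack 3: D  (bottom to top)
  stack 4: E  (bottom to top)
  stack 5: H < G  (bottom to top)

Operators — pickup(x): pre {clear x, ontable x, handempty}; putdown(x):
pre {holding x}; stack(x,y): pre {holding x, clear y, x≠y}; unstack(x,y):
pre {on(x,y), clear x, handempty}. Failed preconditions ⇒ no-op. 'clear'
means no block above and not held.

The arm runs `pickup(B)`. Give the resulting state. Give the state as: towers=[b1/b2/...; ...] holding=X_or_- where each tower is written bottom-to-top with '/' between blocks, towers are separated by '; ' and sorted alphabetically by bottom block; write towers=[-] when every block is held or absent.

before: towers=[A/C/F; B; D; E; H/G] holding=-
pre[pickup(B)]: clear(B) yes, ontable(B) yes, handempty yes
all met → apply pickup(B)
after:  towers=[A/C/F; D; E; H/G] holding=B

towers=[A/C/F; D; E; H/G] holding=B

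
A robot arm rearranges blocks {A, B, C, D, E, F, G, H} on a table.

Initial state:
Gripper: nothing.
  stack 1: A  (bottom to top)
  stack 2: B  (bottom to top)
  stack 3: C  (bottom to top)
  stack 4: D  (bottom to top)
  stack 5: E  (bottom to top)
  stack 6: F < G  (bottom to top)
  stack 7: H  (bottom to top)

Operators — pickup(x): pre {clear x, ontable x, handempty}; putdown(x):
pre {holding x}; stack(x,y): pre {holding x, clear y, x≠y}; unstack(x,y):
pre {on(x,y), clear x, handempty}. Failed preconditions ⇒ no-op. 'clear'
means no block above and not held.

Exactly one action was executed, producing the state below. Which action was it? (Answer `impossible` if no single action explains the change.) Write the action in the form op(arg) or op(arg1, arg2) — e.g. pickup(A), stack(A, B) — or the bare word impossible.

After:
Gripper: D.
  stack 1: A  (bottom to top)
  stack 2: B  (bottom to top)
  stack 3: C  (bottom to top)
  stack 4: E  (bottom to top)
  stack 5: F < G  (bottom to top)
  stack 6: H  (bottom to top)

pickup(D)

target: towers=[A; B; C; E; F/G; H] holding=D
     unstack(G, F) → towers=[A; B; C; D; E; F; H] holding=G
         pickup(A) → towers=[B; C; D; E; F/G; H] holding=A
         pickup(E) → towers=[A; B; C; D; F/G; H] holding=E
         pickup(H) → towers=[A; B; C; D; E; F/G] holding=H
         pickup(B) → towers=[A; C; D; E; F/G; H] holding=B
         pickup(D) → towers=[A; B; C; E; F/G; H] holding=D  ← match
         pickup(C) → towers=[A; B; D; E; F/G; H] holding=C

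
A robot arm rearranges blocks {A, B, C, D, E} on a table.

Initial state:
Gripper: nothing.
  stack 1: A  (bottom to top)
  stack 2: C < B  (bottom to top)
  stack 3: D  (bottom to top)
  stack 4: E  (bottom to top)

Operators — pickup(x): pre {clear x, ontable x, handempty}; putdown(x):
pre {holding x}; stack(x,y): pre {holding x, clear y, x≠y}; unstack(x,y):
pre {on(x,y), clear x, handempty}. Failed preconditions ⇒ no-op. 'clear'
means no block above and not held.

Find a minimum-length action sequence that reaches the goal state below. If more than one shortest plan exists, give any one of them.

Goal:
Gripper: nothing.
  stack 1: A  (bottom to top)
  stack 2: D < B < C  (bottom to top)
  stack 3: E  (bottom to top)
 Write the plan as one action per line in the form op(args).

unstack(B, C)
stack(B, D)
pickup(C)
stack(C, B)

step 1 (unstack(B, C)): towers=[A; C; D; E] holding=B
step 2 (stack(B, D)): towers=[A; C; D/B; E] holding=-
step 3 (pickup(C)): towers=[A; D/B; E] holding=C
step 4 (stack(C, B)): towers=[A; D/B/C; E] holding=-
goal check: towers=[A; D/B/C; E] holding=- — reached (length 4, optimal by BFS)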